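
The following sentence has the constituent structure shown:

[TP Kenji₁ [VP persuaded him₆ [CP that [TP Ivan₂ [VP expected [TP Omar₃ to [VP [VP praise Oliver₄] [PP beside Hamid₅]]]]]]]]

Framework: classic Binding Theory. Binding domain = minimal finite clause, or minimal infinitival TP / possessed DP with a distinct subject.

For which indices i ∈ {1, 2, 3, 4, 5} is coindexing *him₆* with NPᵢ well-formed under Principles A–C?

*him* is a pronoun, so Principle B applies: it must be free in its binding domain.
Binding domain of *him₆*: the matrix TP, whose subject is Kenji₁.
*Kenji₁* c-commands the pronoun within its binding domain → coindexation would violate Principle B.
*Ivan₂*: the pronoun c-commands this R-expression → coindexation would violate Principle C on *Ivan₂*.
*Omar₃*: the pronoun c-commands this R-expression → coindexation would violate Principle C on *Omar₃*.
*Oliver₄*: the pronoun c-commands this R-expression → coindexation would violate Principle C on *Oliver₄*.
*Hamid₅*: the pronoun c-commands this R-expression → coindexation would violate Principle C on *Hamid₅*.

none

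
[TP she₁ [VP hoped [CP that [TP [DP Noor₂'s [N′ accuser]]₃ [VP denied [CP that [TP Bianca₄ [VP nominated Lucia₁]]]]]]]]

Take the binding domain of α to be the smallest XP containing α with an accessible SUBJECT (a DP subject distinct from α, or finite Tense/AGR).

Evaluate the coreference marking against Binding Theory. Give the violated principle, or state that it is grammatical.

The two coindexed NPs are *she₁* and *Lucia₁*.
*Lucia₁* is an R-expression. Principle C requires it to be free everywhere.
*she₁* c-commands it and carries the same index.
The R-expression is bound → Principle C violation.

Principle C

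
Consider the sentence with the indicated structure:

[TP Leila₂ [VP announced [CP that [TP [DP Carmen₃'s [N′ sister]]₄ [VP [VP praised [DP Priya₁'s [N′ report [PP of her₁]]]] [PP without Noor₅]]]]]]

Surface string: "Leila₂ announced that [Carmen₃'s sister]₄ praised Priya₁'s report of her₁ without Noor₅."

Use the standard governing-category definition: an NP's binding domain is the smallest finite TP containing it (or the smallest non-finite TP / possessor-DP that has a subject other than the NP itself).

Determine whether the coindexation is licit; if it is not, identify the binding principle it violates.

The two coindexed NPs are *Priya₁* and *her₁*.
*her₁* is a pronoun. Its binding domain is the possessed DP, whose subject is Priya₁.
*Priya₁* c-commands it within that domain and carries the same index.
The pronoun is locally bound → Principle B violation.

Principle B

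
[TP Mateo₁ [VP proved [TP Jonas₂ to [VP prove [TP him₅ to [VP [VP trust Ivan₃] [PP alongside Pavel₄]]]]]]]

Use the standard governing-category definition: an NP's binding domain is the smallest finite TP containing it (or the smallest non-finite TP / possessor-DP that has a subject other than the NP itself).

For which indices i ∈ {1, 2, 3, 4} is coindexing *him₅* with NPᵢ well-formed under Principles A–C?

*him* is a pronoun, so Principle B applies: it must be free in its binding domain.
Binding domain of *him₅*: the embedded TP, whose subject is Jonas₂.
*Mateo₁* c-commands the pronoun but from outside its binding domain, and is not c-commanded by it → coindexation permitted.
*Jonas₂* c-commands the pronoun within its binding domain → coindexation would violate Principle B.
*Ivan₃*: the pronoun c-commands this R-expression → coindexation would violate Principle C on *Ivan₃*.
*Pavel₄*: the pronoun c-commands this R-expression → coindexation would violate Principle C on *Pavel₄*.

{1}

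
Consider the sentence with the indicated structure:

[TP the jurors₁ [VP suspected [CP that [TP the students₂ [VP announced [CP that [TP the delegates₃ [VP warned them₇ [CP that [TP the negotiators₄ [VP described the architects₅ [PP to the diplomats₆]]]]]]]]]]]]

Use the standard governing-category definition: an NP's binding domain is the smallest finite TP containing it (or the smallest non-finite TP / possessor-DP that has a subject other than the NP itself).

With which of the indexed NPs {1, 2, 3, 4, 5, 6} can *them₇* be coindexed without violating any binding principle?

*them* is a pronoun, so Principle B applies: it must be free in its binding domain.
Binding domain of *them₇*: the embedded TP, whose subject is the delegates₃.
*the jurors₁* c-commands the pronoun but from outside its binding domain, and is not c-commanded by it → coindexation permitted.
*the students₂* c-commands the pronoun but from outside its binding domain, and is not c-commanded by it → coindexation permitted.
*the delegates₃* c-commands the pronoun within its binding domain → coindexation would violate Principle B.
*the negotiators₄*: the pronoun c-commands this R-expression → coindexation would violate Principle C on *the negotiators₄*.
*the architects₅*: the pronoun c-commands this R-expression → coindexation would violate Principle C on *the architects₅*.
*the diplomats₆*: the pronoun c-commands this R-expression → coindexation would violate Principle C on *the diplomats₆*.

{1, 2}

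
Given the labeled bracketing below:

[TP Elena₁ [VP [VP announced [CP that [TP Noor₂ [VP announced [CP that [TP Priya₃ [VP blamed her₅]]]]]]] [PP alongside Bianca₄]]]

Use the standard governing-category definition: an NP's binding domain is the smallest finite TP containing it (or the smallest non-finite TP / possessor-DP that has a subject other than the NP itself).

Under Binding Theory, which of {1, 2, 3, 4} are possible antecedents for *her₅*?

*her* is a pronoun, so Principle B applies: it must be free in its binding domain.
Binding domain of *her₅*: the embedded TP, whose subject is Priya₃.
*Elena₁* c-commands the pronoun but from outside its binding domain, and is not c-commanded by it → coindexation permitted.
*Noor₂* c-commands the pronoun but from outside its binding domain, and is not c-commanded by it → coindexation permitted.
*Priya₃* c-commands the pronoun within its binding domain → coindexation would violate Principle B.
*Bianca₄* and the pronoun do not c-command one another → neither Principle B nor Principle C is at stake; coindexation permitted.

{1, 2, 4}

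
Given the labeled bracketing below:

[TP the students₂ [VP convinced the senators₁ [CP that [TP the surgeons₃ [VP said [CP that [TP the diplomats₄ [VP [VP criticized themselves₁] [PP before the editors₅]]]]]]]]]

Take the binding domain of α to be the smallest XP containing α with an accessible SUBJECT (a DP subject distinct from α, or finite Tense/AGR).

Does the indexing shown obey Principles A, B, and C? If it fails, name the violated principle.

The two coindexed NPs are *the senators₁* and *themselves₁*.
*themselves₁* is an anaphor. Principle A requires it to be bound within its binding domain — the embedded TP, whose subject is the diplomats₄.
Within that domain it is c-commanded by *the diplomats₄*, which does not share its index.
*the senators₁* does c-command the anaphor, but from outside its binding domain.
The anaphor is unbound in its domain → Principle A violation.

Principle A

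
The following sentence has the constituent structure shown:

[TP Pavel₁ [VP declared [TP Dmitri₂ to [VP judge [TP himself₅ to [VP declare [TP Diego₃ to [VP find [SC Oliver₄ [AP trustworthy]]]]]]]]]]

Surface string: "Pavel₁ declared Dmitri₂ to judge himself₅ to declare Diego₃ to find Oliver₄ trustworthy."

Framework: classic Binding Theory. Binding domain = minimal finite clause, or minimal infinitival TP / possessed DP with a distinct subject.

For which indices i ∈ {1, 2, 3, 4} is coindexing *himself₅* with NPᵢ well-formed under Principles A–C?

{2}

*himself* is an anaphor, so Principle A applies: it must be bound in its binding domain.
Binding domain of *himself₅*: the embedded TP, whose subject is Dmitri₂.
*Pavel₁* c-commands the anaphor but is outside its binding domain → cannot satisfy Principle A.
*Dmitri₂* c-commands the anaphor within its binding domain → licit binder.
*Diego₃* does not c-command the anaphor → cannot bind it.
*Oliver₄* does not c-command the anaphor → cannot bind it.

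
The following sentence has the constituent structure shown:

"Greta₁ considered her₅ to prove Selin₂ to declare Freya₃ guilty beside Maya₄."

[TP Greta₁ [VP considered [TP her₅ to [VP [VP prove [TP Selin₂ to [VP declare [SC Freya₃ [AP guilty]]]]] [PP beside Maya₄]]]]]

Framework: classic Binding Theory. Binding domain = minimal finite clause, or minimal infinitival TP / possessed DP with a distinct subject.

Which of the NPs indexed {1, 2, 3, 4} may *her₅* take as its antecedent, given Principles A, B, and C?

none

*her* is a pronoun, so Principle B applies: it must be free in its binding domain.
Binding domain of *her₅*: the matrix TP, whose subject is Greta₁.
*Greta₁* c-commands the pronoun within its binding domain → coindexation would violate Principle B.
*Selin₂*: the pronoun c-commands this R-expression → coindexation would violate Principle C on *Selin₂*.
*Freya₃*: the pronoun c-commands this R-expression → coindexation would violate Principle C on *Freya₃*.
*Maya₄*: the pronoun c-commands this R-expression → coindexation would violate Principle C on *Maya₄*.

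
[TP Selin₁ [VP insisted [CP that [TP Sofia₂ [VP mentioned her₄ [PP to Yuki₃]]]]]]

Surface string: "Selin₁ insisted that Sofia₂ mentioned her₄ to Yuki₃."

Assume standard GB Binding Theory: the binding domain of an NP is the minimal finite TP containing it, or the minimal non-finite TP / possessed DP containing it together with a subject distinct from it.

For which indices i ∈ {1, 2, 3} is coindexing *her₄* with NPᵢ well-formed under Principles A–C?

*her* is a pronoun, so Principle B applies: it must be free in its binding domain.
Binding domain of *her₄*: the embedded TP, whose subject is Sofia₂.
*Selin₁* c-commands the pronoun but from outside its binding domain, and is not c-commanded by it → coindexation permitted.
*Sofia₂* c-commands the pronoun within its binding domain → coindexation would violate Principle B.
*Yuki₃*: the pronoun c-commands this R-expression → coindexation would violate Principle C on *Yuki₃*.

{1}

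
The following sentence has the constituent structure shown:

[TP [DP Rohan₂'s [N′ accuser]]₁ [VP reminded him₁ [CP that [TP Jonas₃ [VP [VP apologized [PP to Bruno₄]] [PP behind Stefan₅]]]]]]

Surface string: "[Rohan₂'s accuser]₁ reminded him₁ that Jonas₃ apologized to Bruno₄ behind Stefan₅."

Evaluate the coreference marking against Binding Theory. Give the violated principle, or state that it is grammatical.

Principle B

The two coindexed NPs are *[Rohan₂'s accuser]₁* and *him₁*.
*him₁* is a pronoun. Its binding domain is the matrix TP, whose subject is [Rohan₂'s accuser]₁.
*[Rohan₂'s accuser]₁* c-commands it within that domain and carries the same index.
The pronoun is locally bound → Principle B violation.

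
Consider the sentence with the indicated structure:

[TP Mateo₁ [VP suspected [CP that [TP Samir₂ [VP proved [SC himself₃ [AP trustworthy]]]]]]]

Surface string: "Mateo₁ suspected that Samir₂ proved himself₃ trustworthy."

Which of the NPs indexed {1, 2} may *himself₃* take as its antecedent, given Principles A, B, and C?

*himself* is an anaphor, so Principle A applies: it must be bound in its binding domain.
Binding domain of *himself₃*: the embedded TP, whose subject is Samir₂.
*Mateo₁* c-commands the anaphor but is outside its binding domain → cannot satisfy Principle A.
*Samir₂* c-commands the anaphor within its binding domain → licit binder.

{2}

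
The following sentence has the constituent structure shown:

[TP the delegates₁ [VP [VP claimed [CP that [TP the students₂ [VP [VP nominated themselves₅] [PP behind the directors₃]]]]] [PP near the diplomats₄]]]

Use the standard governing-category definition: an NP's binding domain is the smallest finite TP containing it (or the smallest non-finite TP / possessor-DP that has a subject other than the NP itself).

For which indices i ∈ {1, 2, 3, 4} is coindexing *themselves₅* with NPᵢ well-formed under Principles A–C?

{2}

*themselves* is an anaphor, so Principle A applies: it must be bound in its binding domain.
Binding domain of *themselves₅*: the embedded TP, whose subject is the students₂.
*the delegates₁* c-commands the anaphor but is outside its binding domain → cannot satisfy Principle A.
*the students₂* c-commands the anaphor within its binding domain → licit binder.
*the directors₃* does not c-command the anaphor → cannot bind it.
*the diplomats₄* does not c-command the anaphor → cannot bind it.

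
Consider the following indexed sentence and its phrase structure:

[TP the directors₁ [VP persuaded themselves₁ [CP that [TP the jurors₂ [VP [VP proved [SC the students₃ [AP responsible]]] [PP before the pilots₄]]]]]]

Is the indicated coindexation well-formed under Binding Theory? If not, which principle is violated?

grammatical

The two coindexed NPs are *the directors₁* and *themselves₁*.
*themselves₁* is an anaphor; its binding domain is the matrix TP, whose subject is the directors₁. *the directors₁* c-commands it within that domain and shares its index, so Principle A is satisfied.
*the directors₁* is an R-expression; *themselves₁* does not c-command it, and no other NP shares its index, so Principle C is satisfied.
All principles are respected.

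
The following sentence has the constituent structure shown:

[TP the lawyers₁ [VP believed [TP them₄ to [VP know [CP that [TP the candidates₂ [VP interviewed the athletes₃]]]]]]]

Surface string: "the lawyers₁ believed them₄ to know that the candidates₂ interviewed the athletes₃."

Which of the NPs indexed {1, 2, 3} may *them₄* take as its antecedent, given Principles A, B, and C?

*them* is a pronoun, so Principle B applies: it must be free in its binding domain.
Binding domain of *them₄*: the matrix TP, whose subject is the lawyers₁.
*the lawyers₁* c-commands the pronoun within its binding domain → coindexation would violate Principle B.
*the candidates₂*: the pronoun c-commands this R-expression → coindexation would violate Principle C on *the candidates₂*.
*the athletes₃*: the pronoun c-commands this R-expression → coindexation would violate Principle C on *the athletes₃*.

none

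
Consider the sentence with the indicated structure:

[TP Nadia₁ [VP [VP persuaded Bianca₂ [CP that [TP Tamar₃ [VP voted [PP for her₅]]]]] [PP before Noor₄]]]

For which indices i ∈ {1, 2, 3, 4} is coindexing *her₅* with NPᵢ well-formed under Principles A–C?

{1, 2, 4}

*her* is a pronoun, so Principle B applies: it must be free in its binding domain.
Binding domain of *her₅*: the embedded TP, whose subject is Tamar₃.
*Nadia₁* c-commands the pronoun but from outside its binding domain, and is not c-commanded by it → coindexation permitted.
*Bianca₂* c-commands the pronoun but from outside its binding domain, and is not c-commanded by it → coindexation permitted.
*Tamar₃* c-commands the pronoun within its binding domain → coindexation would violate Principle B.
*Noor₄* and the pronoun do not c-command one another → neither Principle B nor Principle C is at stake; coindexation permitted.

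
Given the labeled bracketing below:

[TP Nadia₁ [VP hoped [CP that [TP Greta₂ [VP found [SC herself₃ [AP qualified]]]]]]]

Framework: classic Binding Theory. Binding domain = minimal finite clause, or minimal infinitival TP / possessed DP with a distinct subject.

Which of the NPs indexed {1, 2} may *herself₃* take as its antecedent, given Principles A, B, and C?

*herself* is an anaphor, so Principle A applies: it must be bound in its binding domain.
Binding domain of *herself₃*: the embedded TP, whose subject is Greta₂.
*Nadia₁* c-commands the anaphor but is outside its binding domain → cannot satisfy Principle A.
*Greta₂* c-commands the anaphor within its binding domain → licit binder.

{2}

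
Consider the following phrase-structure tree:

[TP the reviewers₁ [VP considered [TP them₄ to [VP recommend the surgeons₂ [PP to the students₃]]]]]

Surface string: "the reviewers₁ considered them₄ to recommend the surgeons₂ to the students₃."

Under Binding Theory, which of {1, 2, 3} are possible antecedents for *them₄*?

*them* is a pronoun, so Principle B applies: it must be free in its binding domain.
Binding domain of *them₄*: the matrix TP, whose subject is the reviewers₁.
*the reviewers₁* c-commands the pronoun within its binding domain → coindexation would violate Principle B.
*the surgeons₂*: the pronoun c-commands this R-expression → coindexation would violate Principle C on *the surgeons₂*.
*the students₃*: the pronoun c-commands this R-expression → coindexation would violate Principle C on *the students₃*.

none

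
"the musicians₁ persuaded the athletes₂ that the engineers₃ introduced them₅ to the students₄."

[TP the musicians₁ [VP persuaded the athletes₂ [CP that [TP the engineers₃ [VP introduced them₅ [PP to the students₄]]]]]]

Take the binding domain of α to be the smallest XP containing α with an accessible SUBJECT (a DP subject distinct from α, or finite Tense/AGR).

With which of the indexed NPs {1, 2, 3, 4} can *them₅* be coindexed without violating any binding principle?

*them* is a pronoun, so Principle B applies: it must be free in its binding domain.
Binding domain of *them₅*: the embedded TP, whose subject is the engineers₃.
*the musicians₁* c-commands the pronoun but from outside its binding domain, and is not c-commanded by it → coindexation permitted.
*the athletes₂* c-commands the pronoun but from outside its binding domain, and is not c-commanded by it → coindexation permitted.
*the engineers₃* c-commands the pronoun within its binding domain → coindexation would violate Principle B.
*the students₄*: the pronoun c-commands this R-expression → coindexation would violate Principle C on *the students₄*.

{1, 2}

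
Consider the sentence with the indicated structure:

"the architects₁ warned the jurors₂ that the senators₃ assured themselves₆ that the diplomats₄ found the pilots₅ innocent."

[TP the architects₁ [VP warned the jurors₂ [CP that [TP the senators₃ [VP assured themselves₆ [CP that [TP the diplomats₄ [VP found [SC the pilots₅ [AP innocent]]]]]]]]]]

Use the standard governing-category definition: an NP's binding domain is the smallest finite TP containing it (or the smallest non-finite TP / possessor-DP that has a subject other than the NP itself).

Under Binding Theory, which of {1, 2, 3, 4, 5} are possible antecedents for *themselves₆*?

{3}

*themselves* is an anaphor, so Principle A applies: it must be bound in its binding domain.
Binding domain of *themselves₆*: the embedded TP, whose subject is the senators₃.
*the architects₁* c-commands the anaphor but is outside its binding domain → cannot satisfy Principle A.
*the jurors₂* c-commands the anaphor but is outside its binding domain → cannot satisfy Principle A.
*the senators₃* c-commands the anaphor within its binding domain → licit binder.
*the diplomats₄* does not c-command the anaphor → cannot bind it.
*the pilots₅* does not c-command the anaphor → cannot bind it.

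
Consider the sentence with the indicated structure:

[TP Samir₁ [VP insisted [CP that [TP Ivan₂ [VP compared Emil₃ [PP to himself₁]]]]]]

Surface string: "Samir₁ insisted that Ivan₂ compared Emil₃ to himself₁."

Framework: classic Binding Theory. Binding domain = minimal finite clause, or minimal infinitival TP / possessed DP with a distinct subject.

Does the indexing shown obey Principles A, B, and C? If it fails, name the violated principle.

The two coindexed NPs are *Samir₁* and *himself₁*.
*himself₁* is an anaphor. Principle A requires it to be bound within its binding domain — the embedded TP, whose subject is Ivan₂.
Within that domain it is c-commanded by *Ivan₂*, *Emil₃*, none of which share its index.
*Samir₁* does c-command the anaphor, but from outside its binding domain.
The anaphor is unbound in its domain → Principle A violation.

Principle A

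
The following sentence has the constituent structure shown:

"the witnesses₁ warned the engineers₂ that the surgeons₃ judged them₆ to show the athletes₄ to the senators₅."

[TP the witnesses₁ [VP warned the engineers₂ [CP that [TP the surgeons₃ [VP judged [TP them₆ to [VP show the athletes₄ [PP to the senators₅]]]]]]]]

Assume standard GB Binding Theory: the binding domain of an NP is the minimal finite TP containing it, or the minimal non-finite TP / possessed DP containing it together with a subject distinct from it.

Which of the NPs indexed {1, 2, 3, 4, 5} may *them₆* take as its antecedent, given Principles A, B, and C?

{1, 2}

*them* is a pronoun, so Principle B applies: it must be free in its binding domain.
Binding domain of *them₆*: the embedded TP, whose subject is the surgeons₃.
*the witnesses₁* c-commands the pronoun but from outside its binding domain, and is not c-commanded by it → coindexation permitted.
*the engineers₂* c-commands the pronoun but from outside its binding domain, and is not c-commanded by it → coindexation permitted.
*the surgeons₃* c-commands the pronoun within its binding domain → coindexation would violate Principle B.
*the athletes₄*: the pronoun c-commands this R-expression → coindexation would violate Principle C on *the athletes₄*.
*the senators₅*: the pronoun c-commands this R-expression → coindexation would violate Principle C on *the senators₅*.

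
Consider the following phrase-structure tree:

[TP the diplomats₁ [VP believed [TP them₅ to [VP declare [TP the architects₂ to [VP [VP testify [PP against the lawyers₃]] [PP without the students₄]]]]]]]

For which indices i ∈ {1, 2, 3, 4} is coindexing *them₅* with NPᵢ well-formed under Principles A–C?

none

*them* is a pronoun, so Principle B applies: it must be free in its binding domain.
Binding domain of *them₅*: the matrix TP, whose subject is the diplomats₁.
*the diplomats₁* c-commands the pronoun within its binding domain → coindexation would violate Principle B.
*the architects₂*: the pronoun c-commands this R-expression → coindexation would violate Principle C on *the architects₂*.
*the lawyers₃*: the pronoun c-commands this R-expression → coindexation would violate Principle C on *the lawyers₃*.
*the students₄*: the pronoun c-commands this R-expression → coindexation would violate Principle C on *the students₄*.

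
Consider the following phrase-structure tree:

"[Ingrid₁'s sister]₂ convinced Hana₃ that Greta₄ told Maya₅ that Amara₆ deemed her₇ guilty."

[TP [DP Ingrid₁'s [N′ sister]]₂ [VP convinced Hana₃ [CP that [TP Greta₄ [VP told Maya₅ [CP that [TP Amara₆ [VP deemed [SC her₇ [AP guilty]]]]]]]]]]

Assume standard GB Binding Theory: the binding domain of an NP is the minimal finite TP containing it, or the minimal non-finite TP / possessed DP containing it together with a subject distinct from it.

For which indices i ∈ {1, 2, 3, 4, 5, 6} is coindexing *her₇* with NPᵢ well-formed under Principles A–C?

*her* is a pronoun, so Principle B applies: it must be free in its binding domain.
Binding domain of *her₇*: the embedded TP, whose subject is Amara₆.
*Ingrid₁* and the pronoun do not c-command one another → neither Principle B nor Principle C is at stake; coindexation permitted.
*[Ingrid₁'s sister]₂* c-commands the pronoun but from outside its binding domain, and is not c-commanded by it → coindexation permitted.
*Hana₃* c-commands the pronoun but from outside its binding domain, and is not c-commanded by it → coindexation permitted.
*Greta₄* c-commands the pronoun but from outside its binding domain, and is not c-commanded by it → coindexation permitted.
*Maya₅* c-commands the pronoun but from outside its binding domain, and is not c-commanded by it → coindexation permitted.
*Amara₆* c-commands the pronoun within its binding domain → coindexation would violate Principle B.

{1, 2, 3, 4, 5}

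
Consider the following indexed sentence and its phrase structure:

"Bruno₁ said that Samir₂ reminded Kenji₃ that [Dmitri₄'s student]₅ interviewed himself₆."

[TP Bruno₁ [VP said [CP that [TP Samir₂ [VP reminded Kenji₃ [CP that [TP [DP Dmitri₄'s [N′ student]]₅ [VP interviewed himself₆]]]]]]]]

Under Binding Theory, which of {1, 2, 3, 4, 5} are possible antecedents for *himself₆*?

{5}

*himself* is an anaphor, so Principle A applies: it must be bound in its binding domain.
Binding domain of *himself₆*: the embedded TP, whose subject is [Dmitri₄'s student]₅.
*Bruno₁* c-commands the anaphor but is outside its binding domain → cannot satisfy Principle A.
*Samir₂* c-commands the anaphor but is outside its binding domain → cannot satisfy Principle A.
*Kenji₃* c-commands the anaphor but is outside its binding domain → cannot satisfy Principle A.
*Dmitri₄* does not c-command the anaphor → cannot bind it.
*[Dmitri₄'s student]₅* c-commands the anaphor within its binding domain → licit binder.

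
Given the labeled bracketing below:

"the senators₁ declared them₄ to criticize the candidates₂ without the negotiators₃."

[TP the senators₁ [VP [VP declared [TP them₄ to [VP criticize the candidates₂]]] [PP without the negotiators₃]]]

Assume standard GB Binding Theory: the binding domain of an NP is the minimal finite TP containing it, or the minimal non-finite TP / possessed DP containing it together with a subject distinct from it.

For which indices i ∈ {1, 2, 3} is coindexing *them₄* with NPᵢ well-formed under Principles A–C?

*them* is a pronoun, so Principle B applies: it must be free in its binding domain.
Binding domain of *them₄*: the matrix TP, whose subject is the senators₁.
*the senators₁* c-commands the pronoun within its binding domain → coindexation would violate Principle B.
*the candidates₂*: the pronoun c-commands this R-expression → coindexation would violate Principle C on *the candidates₂*.
*the negotiators₃* and the pronoun do not c-command one another → neither Principle B nor Principle C is at stake; coindexation permitted.

{3}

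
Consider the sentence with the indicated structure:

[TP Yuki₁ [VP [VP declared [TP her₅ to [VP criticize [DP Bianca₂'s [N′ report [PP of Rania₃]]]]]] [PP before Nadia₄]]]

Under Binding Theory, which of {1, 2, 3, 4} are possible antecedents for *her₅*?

{4}

*her* is a pronoun, so Principle B applies: it must be free in its binding domain.
Binding domain of *her₅*: the matrix TP, whose subject is Yuki₁.
*Yuki₁* c-commands the pronoun within its binding domain → coindexation would violate Principle B.
*Bianca₂*: the pronoun c-commands this R-expression → coindexation would violate Principle C on *Bianca₂*.
*Rania₃*: the pronoun c-commands this R-expression → coindexation would violate Principle C on *Rania₃*.
*Nadia₄* and the pronoun do not c-command one another → neither Principle B nor Principle C is at stake; coindexation permitted.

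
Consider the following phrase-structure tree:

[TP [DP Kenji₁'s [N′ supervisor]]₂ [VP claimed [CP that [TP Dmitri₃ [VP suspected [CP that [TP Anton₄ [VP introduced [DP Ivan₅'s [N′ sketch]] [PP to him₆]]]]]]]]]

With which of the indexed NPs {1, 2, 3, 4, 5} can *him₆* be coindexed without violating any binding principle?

{1, 2, 3, 5}

*him* is a pronoun, so Principle B applies: it must be free in its binding domain.
Binding domain of *him₆*: the embedded TP, whose subject is Anton₄.
*Kenji₁* and the pronoun do not c-command one another → neither Principle B nor Principle C is at stake; coindexation permitted.
*[Kenji₁'s supervisor]₂* c-commands the pronoun but from outside its binding domain, and is not c-commanded by it → coindexation permitted.
*Dmitri₃* c-commands the pronoun but from outside its binding domain, and is not c-commanded by it → coindexation permitted.
*Anton₄* c-commands the pronoun within its binding domain → coindexation would violate Principle B.
*Ivan₅* and the pronoun do not c-command one another → neither Principle B nor Principle C is at stake; coindexation permitted.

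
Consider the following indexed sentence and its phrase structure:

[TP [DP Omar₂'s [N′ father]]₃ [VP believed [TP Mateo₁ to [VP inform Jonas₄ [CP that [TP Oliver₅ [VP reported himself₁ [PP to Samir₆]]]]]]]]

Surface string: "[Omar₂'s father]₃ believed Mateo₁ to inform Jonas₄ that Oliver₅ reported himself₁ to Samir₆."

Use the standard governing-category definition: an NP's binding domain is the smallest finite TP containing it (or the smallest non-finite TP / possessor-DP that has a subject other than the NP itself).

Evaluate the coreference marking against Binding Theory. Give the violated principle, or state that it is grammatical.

Principle A

The two coindexed NPs are *Mateo₁* and *himself₁*.
*himself₁* is an anaphor. Principle A requires it to be bound within its binding domain — the embedded TP, whose subject is Oliver₅.
Within that domain it is c-commanded by *Oliver₅*, which does not share its index.
*Mateo₁* does c-command the anaphor, but from outside its binding domain.
The anaphor is unbound in its domain → Principle A violation.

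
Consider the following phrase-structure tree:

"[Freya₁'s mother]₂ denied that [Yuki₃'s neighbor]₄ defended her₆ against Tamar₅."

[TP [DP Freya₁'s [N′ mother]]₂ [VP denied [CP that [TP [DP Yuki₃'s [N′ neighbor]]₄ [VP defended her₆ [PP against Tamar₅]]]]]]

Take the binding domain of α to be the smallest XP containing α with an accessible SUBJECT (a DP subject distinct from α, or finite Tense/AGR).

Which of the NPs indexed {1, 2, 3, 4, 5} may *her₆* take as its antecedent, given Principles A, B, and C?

*her* is a pronoun, so Principle B applies: it must be free in its binding domain.
Binding domain of *her₆*: the embedded TP, whose subject is [Yuki₃'s neighbor]₄.
*Freya₁* and the pronoun do not c-command one another → neither Principle B nor Principle C is at stake; coindexation permitted.
*[Freya₁'s mother]₂* c-commands the pronoun but from outside its binding domain, and is not c-commanded by it → coindexation permitted.
*Yuki₃* and the pronoun do not c-command one another → neither Principle B nor Principle C is at stake; coindexation permitted.
*[Yuki₃'s neighbor]₄* c-commands the pronoun within its binding domain → coindexation would violate Principle B.
*Tamar₅*: the pronoun c-commands this R-expression → coindexation would violate Principle C on *Tamar₅*.

{1, 2, 3}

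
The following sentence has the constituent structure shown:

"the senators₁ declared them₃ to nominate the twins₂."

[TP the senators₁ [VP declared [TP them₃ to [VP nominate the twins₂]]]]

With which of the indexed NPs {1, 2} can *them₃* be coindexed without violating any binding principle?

*them* is a pronoun, so Principle B applies: it must be free in its binding domain.
Binding domain of *them₃*: the matrix TP, whose subject is the senators₁.
*the senators₁* c-commands the pronoun within its binding domain → coindexation would violate Principle B.
*the twins₂*: the pronoun c-commands this R-expression → coindexation would violate Principle C on *the twins₂*.

none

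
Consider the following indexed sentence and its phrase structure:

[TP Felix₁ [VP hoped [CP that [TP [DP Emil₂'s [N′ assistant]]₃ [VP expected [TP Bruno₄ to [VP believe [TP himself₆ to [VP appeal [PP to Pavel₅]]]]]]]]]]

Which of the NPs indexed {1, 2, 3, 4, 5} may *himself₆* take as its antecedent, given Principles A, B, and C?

{4}

*himself* is an anaphor, so Principle A applies: it must be bound in its binding domain.
Binding domain of *himself₆*: the embedded TP, whose subject is Bruno₄.
*Felix₁* c-commands the anaphor but is outside its binding domain → cannot satisfy Principle A.
*Emil₂* does not c-command the anaphor → cannot bind it.
*[Emil₂'s assistant]₃* c-commands the anaphor but is outside its binding domain → cannot satisfy Principle A.
*Bruno₄* c-commands the anaphor within its binding domain → licit binder.
*Pavel₅* does not c-command the anaphor → cannot bind it.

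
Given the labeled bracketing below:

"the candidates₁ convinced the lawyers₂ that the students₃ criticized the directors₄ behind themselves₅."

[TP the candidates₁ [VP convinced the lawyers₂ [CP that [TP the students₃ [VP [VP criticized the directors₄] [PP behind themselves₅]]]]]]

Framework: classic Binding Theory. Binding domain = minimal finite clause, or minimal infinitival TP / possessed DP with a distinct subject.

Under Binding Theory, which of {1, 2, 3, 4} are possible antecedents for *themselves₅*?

*themselves* is an anaphor, so Principle A applies: it must be bound in its binding domain.
Binding domain of *themselves₅*: the embedded TP, whose subject is the students₃.
*the candidates₁* c-commands the anaphor but is outside its binding domain → cannot satisfy Principle A.
*the lawyers₂* c-commands the anaphor but is outside its binding domain → cannot satisfy Principle A.
*the students₃* c-commands the anaphor within its binding domain → licit binder.
*the directors₄* does not c-command the anaphor → cannot bind it.

{3}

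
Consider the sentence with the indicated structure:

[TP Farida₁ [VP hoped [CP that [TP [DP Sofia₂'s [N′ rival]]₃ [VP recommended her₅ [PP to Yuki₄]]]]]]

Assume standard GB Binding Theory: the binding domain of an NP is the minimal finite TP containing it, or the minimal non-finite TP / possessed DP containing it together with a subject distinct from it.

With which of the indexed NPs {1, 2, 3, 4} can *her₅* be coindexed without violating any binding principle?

*her* is a pronoun, so Principle B applies: it must be free in its binding domain.
Binding domain of *her₅*: the embedded TP, whose subject is [Sofia₂'s rival]₃.
*Farida₁* c-commands the pronoun but from outside its binding domain, and is not c-commanded by it → coindexation permitted.
*Sofia₂* and the pronoun do not c-command one another → neither Principle B nor Principle C is at stake; coindexation permitted.
*[Sofia₂'s rival]₃* c-commands the pronoun within its binding domain → coindexation would violate Principle B.
*Yuki₄*: the pronoun c-commands this R-expression → coindexation would violate Principle C on *Yuki₄*.

{1, 2}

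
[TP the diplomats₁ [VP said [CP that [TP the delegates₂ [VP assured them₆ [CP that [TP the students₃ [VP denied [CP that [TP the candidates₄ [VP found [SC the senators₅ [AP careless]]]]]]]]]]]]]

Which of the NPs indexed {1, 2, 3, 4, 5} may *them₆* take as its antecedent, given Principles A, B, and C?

*them* is a pronoun, so Principle B applies: it must be free in its binding domain.
Binding domain of *them₆*: the embedded TP, whose subject is the delegates₂.
*the diplomats₁* c-commands the pronoun but from outside its binding domain, and is not c-commanded by it → coindexation permitted.
*the delegates₂* c-commands the pronoun within its binding domain → coindexation would violate Principle B.
*the students₃*: the pronoun c-commands this R-expression → coindexation would violate Principle C on *the students₃*.
*the candidates₄*: the pronoun c-commands this R-expression → coindexation would violate Principle C on *the candidates₄*.
*the senators₅*: the pronoun c-commands this R-expression → coindexation would violate Principle C on *the senators₅*.

{1}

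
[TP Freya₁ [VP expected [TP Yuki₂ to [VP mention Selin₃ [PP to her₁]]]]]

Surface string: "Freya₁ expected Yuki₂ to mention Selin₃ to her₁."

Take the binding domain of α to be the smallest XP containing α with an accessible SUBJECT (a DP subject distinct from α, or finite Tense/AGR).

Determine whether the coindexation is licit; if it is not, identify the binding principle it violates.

The two coindexed NPs are *Freya₁* and *her₁*.
*her₁* is a pronoun; its binding domain is the embedded TP, whose subject is Yuki₂. Within that domain it is c-commanded only by *Yuki₂*, *Selin₃*, which carry a different index — the pronoun is free locally, so Principle B holds.
*Freya₁* is an R-expression; *her₁* does not c-command it, and no other NP shares its index, so Principle C is satisfied.
All principles are respected.

grammatical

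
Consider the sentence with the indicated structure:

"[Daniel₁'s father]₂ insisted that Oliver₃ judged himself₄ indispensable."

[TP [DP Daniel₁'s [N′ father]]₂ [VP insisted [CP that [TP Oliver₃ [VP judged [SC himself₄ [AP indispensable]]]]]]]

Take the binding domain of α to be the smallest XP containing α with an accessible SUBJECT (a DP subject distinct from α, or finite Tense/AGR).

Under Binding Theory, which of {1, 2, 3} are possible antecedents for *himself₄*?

{3}

*himself* is an anaphor, so Principle A applies: it must be bound in its binding domain.
Binding domain of *himself₄*: the embedded TP, whose subject is Oliver₃.
*Daniel₁* does not c-command the anaphor → cannot bind it.
*[Daniel₁'s father]₂* c-commands the anaphor but is outside its binding domain → cannot satisfy Principle A.
*Oliver₃* c-commands the anaphor within its binding domain → licit binder.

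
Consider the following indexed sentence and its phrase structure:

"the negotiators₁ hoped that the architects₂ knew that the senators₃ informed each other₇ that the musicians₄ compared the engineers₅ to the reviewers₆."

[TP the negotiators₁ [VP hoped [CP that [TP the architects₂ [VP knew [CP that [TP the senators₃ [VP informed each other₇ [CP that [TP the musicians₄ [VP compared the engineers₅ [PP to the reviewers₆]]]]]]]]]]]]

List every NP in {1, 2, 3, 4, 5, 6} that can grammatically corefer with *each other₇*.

{3}

*each other* is an anaphor, so Principle A applies: it must be bound in its binding domain.
Binding domain of *each other₇*: the embedded TP, whose subject is the senators₃.
*the negotiators₁* c-commands the anaphor but is outside its binding domain → cannot satisfy Principle A.
*the architects₂* c-commands the anaphor but is outside its binding domain → cannot satisfy Principle A.
*the senators₃* c-commands the anaphor within its binding domain → licit binder.
*the musicians₄* does not c-command the anaphor → cannot bind it.
*the engineers₅* does not c-command the anaphor → cannot bind it.
*the reviewers₆* does not c-command the anaphor → cannot bind it.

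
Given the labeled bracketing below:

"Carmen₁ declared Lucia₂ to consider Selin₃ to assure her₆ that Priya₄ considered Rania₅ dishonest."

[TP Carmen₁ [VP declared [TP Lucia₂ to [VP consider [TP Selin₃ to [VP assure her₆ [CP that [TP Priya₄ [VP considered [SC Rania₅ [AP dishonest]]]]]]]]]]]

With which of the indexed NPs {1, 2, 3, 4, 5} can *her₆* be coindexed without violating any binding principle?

{1, 2}

*her* is a pronoun, so Principle B applies: it must be free in its binding domain.
Binding domain of *her₆*: the embedded TP, whose subject is Selin₃.
*Carmen₁* c-commands the pronoun but from outside its binding domain, and is not c-commanded by it → coindexation permitted.
*Lucia₂* c-commands the pronoun but from outside its binding domain, and is not c-commanded by it → coindexation permitted.
*Selin₃* c-commands the pronoun within its binding domain → coindexation would violate Principle B.
*Priya₄*: the pronoun c-commands this R-expression → coindexation would violate Principle C on *Priya₄*.
*Rania₅*: the pronoun c-commands this R-expression → coindexation would violate Principle C on *Rania₅*.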